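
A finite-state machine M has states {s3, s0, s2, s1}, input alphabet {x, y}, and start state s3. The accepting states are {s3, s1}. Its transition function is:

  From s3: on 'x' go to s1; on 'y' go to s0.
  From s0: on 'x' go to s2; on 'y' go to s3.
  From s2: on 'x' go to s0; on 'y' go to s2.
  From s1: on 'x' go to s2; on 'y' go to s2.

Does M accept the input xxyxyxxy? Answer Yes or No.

Trace: s3 -x-> s1 -x-> s2 -y-> s2 -x-> s0 -y-> s3 -x-> s1 -x-> s2 -y-> s2
End state s2 is not accepting.

No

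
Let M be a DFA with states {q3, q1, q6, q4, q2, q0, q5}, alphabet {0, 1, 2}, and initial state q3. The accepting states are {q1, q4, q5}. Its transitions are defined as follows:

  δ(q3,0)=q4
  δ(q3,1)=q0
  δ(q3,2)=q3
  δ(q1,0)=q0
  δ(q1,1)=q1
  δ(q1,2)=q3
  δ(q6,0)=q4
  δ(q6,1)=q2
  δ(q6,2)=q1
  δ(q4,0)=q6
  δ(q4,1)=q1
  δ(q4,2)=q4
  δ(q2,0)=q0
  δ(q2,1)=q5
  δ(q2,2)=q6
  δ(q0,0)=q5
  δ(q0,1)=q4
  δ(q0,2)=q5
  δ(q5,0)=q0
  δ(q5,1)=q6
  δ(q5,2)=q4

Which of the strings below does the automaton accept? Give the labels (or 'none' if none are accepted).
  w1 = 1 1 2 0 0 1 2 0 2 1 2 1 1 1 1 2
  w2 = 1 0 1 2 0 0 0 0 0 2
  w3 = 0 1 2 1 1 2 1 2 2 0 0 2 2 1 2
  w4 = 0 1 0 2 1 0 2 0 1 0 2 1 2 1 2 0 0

w2, w3

w1:
  start at q3
  read '1': q3 → q0
  read '1': q0 → q4
  read '2': q4 → q4
  read '0': q4 → q6
  read '0': q6 → q4
  read '1': q4 → q1
  read '2': q1 → q3
  read '0': q3 → q4
  read '2': q4 → q4
  read '1': q4 → q1
  read '2': q1 → q3
  read '1': q3 → q0
  read '1': q0 → q4
  read '1': q4 → q1
  read '1': q1 → q1
  read '2': q1 → q3
  end q3, rejected
w2:
  start at q3
  read '1': q3 → q0
  read '0': q0 → q5
  read '1': q5 → q6
  read '2': q6 → q1
  read '0': q1 → q0
  read '0': q0 → q5
  read '0': q5 → q0
  read '0': q0 → q5
  read '0': q5 → q0
  read '2': q0 → q5
  end q5, accepted
w3:
  start at q3
  read '0': q3 → q4
  read '1': q4 → q1
  read '2': q1 → q3
  read '1': q3 → q0
  read '1': q0 → q4
  read '2': q4 → q4
  read '1': q4 → q1
  read '2': q1 → q3
  read '2': q3 → q3
  read '0': q3 → q4
  read '0': q4 → q6
  read '2': q6 → q1
  read '2': q1 → q3
  read '1': q3 → q0
  read '2': q0 → q5
  end q5, accepted
w4:
  start at q3
  read '0': q3 → q4
  read '1': q4 → q1
  read '0': q1 → q0
  read '2': q0 → q5
  read '1': q5 → q6
  read '0': q6 → q4
  read '2': q4 → q4
  read '0': q4 → q6
  read '1': q6 → q2
  read '0': q2 → q0
  read '2': q0 → q5
  read '1': q5 → q6
  read '2': q6 → q1
  read '1': q1 → q1
  read '2': q1 → q3
  read '0': q3 → q4
  read '0': q4 → q6
  end q6, rejected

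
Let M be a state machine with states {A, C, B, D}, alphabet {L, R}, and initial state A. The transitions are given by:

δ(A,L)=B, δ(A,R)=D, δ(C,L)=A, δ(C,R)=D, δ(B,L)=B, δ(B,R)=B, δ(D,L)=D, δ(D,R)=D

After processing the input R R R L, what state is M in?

start at A
read 'R': A → D
read 'R': D → D
read 'R': D → D
read 'L': D → D

D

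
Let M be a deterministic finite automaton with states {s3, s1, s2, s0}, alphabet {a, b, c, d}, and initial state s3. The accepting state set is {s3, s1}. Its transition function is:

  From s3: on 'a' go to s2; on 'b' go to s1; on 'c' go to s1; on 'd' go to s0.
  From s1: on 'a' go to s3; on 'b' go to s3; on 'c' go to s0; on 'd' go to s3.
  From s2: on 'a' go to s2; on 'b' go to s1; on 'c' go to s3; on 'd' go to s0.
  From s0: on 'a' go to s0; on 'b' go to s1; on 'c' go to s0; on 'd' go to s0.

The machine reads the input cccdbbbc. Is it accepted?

s3 → s1 → s0 → s0 → s0 → s1 → s3 → s1 → s0
End state s0 is not accepting.

No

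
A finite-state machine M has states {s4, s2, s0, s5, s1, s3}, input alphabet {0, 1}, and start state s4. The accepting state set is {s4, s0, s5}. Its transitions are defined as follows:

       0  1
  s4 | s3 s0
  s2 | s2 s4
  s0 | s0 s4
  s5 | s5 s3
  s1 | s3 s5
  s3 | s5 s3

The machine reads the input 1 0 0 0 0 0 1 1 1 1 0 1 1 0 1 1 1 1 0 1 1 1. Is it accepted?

Trace: s4 -1-> s0 -0-> s0 -0-> s0 -0-> s0 -0-> s0 -0-> s0 -1-> s4 -1-> s0 -1-> s4 -1-> s0 -0-> s0 -1-> s4 -1-> s0 -0-> s0 -1-> s4 -1-> s0 -1-> s4 -1-> s0 -0-> s0 -1-> s4 -1-> s0 -1-> s4
End state s4 is accepting.

Yes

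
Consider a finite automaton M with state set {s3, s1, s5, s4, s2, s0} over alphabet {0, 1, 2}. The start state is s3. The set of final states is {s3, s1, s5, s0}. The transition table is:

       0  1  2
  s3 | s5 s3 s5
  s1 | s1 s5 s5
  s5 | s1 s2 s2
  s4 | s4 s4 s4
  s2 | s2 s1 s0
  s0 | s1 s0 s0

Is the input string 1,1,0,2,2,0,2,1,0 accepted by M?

start at s3
read '1': s3 → s3
read '1': s3 → s3
read '0': s3 → s5
read '2': s5 → s2
read '2': s2 → s0
read '0': s0 → s1
read '2': s1 → s5
read '1': s5 → s2
read '0': s2 → s2
End state s2 is not accepting.

No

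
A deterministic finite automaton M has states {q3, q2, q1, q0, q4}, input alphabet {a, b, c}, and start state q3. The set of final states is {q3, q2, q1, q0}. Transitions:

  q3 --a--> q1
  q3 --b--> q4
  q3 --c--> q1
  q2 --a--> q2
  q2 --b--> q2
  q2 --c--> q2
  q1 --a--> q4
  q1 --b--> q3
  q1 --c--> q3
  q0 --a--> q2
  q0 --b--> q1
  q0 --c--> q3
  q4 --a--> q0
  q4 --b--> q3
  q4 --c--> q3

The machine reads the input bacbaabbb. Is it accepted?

Trace: q3 -b-> q4 -a-> q0 -c-> q3 -b-> q4 -a-> q0 -a-> q2 -b-> q2 -b-> q2 -b-> q2
End state q2 is accepting.

Yes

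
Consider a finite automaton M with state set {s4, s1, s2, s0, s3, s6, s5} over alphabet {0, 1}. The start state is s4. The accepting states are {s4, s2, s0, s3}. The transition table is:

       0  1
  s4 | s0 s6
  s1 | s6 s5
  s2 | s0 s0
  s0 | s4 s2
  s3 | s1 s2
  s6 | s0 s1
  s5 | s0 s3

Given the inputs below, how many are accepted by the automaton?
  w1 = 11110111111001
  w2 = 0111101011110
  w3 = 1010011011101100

2

w1: Trace: s4 -1-> s6 -1-> s1 -1-> s5 -1-> s3 -0-> s1 -1-> s5 -1-> s3 -1-> s2 -1-> s0 -1-> s2 -1-> s0 -0-> s4 -0-> s0 -1-> s2  → end s2, accepted
w2: Trace: s4 -0-> s0 -1-> s2 -1-> s0 -1-> s2 -1-> s0 -0-> s4 -1-> s6 -0-> s0 -1-> s2 -1-> s0 -1-> s2 -1-> s0 -0-> s4  → end s4, accepted
w3: Trace: s4 -1-> s6 -0-> s0 -1-> s2 -0-> s0 -0-> s4 -1-> s6 -1-> s1 -0-> s6 -1-> s1 -1-> s5 -1-> s3 -0-> s1 -1-> s5 -1-> s3 -0-> s1 -0-> s6  → end s6, rejected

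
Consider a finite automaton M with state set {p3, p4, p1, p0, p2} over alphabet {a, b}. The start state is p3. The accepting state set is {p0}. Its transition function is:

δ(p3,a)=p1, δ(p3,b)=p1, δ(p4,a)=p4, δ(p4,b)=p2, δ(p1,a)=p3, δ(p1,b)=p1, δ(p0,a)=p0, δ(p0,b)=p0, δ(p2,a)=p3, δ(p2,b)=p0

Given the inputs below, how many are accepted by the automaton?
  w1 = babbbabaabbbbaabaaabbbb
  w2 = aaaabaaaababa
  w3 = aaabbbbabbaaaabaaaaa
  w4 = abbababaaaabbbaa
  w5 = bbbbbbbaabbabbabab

w1: Trace: p3 -b-> p1 -a-> p3 -b-> p1 -b-> p1 -b-> p1 -a-> p3 -b-> p1 -a-> p3 -a-> p1 -b-> p1 -b-> p1 -b-> p1 -b-> p1 -a-> p3 -a-> p1 -b-> p1 -a-> p3 -a-> p1 -a-> p3 -b-> p1 -b-> p1 -b-> p1 -b-> p1  → end p1, rejected
w2: Trace: p3 -a-> p1 -a-> p3 -a-> p1 -a-> p3 -b-> p1 -a-> p3 -a-> p1 -a-> p3 -a-> p1 -b-> p1 -a-> p3 -b-> p1 -a-> p3  → end p3, rejected
w3: Trace: p3 -a-> p1 -a-> p3 -a-> p1 -b-> p1 -b-> p1 -b-> p1 -b-> p1 -a-> p3 -b-> p1 -b-> p1 -a-> p3 -a-> p1 -a-> p3 -a-> p1 -b-> p1 -a-> p3 -a-> p1 -a-> p3 -a-> p1 -a-> p3  → end p3, rejected
w4: Trace: p3 -a-> p1 -b-> p1 -b-> p1 -a-> p3 -b-> p1 -a-> p3 -b-> p1 -a-> p3 -a-> p1 -a-> p3 -a-> p1 -b-> p1 -b-> p1 -b-> p1 -a-> p3 -a-> p1  → end p1, rejected
w5: Trace: p3 -b-> p1 -b-> p1 -b-> p1 -b-> p1 -b-> p1 -b-> p1 -b-> p1 -a-> p3 -a-> p1 -b-> p1 -b-> p1 -a-> p3 -b-> p1 -b-> p1 -a-> p3 -b-> p1 -a-> p3 -b-> p1  → end p1, rejected

0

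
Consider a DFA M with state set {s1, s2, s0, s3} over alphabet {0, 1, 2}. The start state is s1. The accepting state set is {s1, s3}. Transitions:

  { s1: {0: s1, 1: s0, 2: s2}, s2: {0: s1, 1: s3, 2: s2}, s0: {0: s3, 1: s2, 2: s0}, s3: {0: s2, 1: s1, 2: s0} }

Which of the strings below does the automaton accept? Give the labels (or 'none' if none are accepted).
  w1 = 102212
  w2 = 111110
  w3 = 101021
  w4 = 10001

w2, w3

w1: Trace: s1 -1-> s0 -0-> s3 -2-> s0 -2-> s0 -1-> s2 -2-> s2  → end s2, rejected
w2: Trace: s1 -1-> s0 -1-> s2 -1-> s3 -1-> s1 -1-> s0 -0-> s3  → end s3, accepted
w3: Trace: s1 -1-> s0 -0-> s3 -1-> s1 -0-> s1 -2-> s2 -1-> s3  → end s3, accepted
w4: Trace: s1 -1-> s0 -0-> s3 -0-> s2 -0-> s1 -1-> s0  → end s0, rejected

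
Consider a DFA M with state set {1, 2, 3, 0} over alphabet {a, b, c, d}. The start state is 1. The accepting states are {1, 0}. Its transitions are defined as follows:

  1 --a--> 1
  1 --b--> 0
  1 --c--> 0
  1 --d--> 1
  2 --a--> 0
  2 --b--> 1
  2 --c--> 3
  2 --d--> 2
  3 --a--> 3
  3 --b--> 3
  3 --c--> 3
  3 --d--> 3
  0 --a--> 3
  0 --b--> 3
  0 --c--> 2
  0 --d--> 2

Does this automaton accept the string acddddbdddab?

Trace: 1 -a-> 1 -c-> 0 -d-> 2 -d-> 2 -d-> 2 -d-> 2 -b-> 1 -d-> 1 -d-> 1 -d-> 1 -a-> 1 -b-> 0
End state 0 is accepting.

Yes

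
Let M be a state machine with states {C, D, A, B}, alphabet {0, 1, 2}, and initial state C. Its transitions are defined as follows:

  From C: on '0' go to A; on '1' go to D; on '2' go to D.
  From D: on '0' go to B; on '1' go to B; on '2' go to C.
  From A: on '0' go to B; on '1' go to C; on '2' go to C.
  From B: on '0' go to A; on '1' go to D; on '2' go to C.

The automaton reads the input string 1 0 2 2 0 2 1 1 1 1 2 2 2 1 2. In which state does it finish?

C

Trace: C -1-> D -0-> B -2-> C -2-> D -0-> B -2-> C -1-> D -1-> B -1-> D -1-> B -2-> C -2-> D -2-> C -1-> D -2-> C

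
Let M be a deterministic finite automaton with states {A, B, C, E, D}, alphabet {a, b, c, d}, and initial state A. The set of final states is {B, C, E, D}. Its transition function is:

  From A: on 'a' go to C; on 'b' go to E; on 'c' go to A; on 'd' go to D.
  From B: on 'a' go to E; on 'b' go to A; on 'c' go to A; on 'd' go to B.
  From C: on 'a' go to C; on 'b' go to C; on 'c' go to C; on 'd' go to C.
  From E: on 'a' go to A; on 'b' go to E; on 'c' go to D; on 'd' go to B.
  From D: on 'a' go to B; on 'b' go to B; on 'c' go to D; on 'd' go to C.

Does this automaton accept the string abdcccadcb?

Yes

A → C → C → C → C → C → C → C → C → C → C
End state C is accepting.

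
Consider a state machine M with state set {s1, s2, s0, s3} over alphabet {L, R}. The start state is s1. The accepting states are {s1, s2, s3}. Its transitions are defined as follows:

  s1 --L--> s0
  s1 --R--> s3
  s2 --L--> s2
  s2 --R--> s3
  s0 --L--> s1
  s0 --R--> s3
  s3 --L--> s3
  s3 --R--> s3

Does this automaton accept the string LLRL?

Trace: s1 -L-> s0 -L-> s1 -R-> s3 -L-> s3
End state s3 is accepting.

Yes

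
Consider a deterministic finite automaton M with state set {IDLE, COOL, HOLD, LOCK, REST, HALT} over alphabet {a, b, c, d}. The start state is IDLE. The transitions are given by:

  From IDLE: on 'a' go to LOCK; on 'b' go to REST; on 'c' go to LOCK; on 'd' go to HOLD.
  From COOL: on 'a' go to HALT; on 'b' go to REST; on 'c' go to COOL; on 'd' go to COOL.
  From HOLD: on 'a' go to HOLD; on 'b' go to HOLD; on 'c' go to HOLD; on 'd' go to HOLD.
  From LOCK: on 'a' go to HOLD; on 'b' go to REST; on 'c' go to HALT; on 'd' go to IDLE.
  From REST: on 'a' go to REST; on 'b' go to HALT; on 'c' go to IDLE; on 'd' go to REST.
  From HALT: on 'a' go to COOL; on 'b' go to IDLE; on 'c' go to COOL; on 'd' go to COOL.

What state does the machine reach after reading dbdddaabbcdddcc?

start at IDLE
read 'd': IDLE → HOLD
read 'b': HOLD → HOLD
read 'd': HOLD → HOLD
read 'd': HOLD → HOLD
read 'd': HOLD → HOLD
read 'a': HOLD → HOLD
read 'a': HOLD → HOLD
read 'b': HOLD → HOLD
read 'b': HOLD → HOLD
read 'c': HOLD → HOLD
read 'd': HOLD → HOLD
read 'd': HOLD → HOLD
read 'd': HOLD → HOLD
read 'c': HOLD → HOLD
read 'c': HOLD → HOLD

HOLD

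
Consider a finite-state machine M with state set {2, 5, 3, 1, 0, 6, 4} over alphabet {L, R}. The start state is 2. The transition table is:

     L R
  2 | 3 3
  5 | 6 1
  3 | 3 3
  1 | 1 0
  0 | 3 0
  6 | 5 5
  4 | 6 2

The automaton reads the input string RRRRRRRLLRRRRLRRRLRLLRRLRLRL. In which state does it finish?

Trace: 2 -R-> 3 -R-> 3 -R-> 3 -R-> 3 -R-> 3 -R-> 3 -R-> 3 -L-> 3 -L-> 3 -R-> 3 -R-> 3 -R-> 3 -R-> 3 -L-> 3 -R-> 3 -R-> 3 -R-> 3 -L-> 3 -R-> 3 -L-> 3 -L-> 3 -R-> 3 -R-> 3 -L-> 3 -R-> 3 -L-> 3 -R-> 3 -L-> 3

3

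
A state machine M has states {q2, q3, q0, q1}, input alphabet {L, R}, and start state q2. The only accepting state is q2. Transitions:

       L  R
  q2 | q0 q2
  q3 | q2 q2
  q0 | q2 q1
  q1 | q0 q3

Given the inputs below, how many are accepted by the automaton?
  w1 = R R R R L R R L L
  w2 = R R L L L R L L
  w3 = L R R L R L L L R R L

2

w1:
  start at q2
  read 'R': q2 → q2
  read 'R': q2 → q2
  read 'R': q2 → q2
  read 'R': q2 → q2
  read 'L': q2 → q0
  read 'R': q0 → q1
  read 'R': q1 → q3
  read 'L': q3 → q2
  read 'L': q2 → q0
  end q0, rejected
w2:
  start at q2
  read 'R': q2 → q2
  read 'R': q2 → q2
  read 'L': q2 → q0
  read 'L': q0 → q2
  read 'L': q2 → q0
  read 'R': q0 → q1
  read 'L': q1 → q0
  read 'L': q0 → q2
  end q2, accepted
w3:
  start at q2
  read 'L': q2 → q0
  read 'R': q0 → q1
  read 'R': q1 → q3
  read 'L': q3 → q2
  read 'R': q2 → q2
  read 'L': q2 → q0
  read 'L': q0 → q2
  read 'L': q2 → q0
  read 'R': q0 → q1
  read 'R': q1 → q3
  read 'L': q3 → q2
  end q2, accepted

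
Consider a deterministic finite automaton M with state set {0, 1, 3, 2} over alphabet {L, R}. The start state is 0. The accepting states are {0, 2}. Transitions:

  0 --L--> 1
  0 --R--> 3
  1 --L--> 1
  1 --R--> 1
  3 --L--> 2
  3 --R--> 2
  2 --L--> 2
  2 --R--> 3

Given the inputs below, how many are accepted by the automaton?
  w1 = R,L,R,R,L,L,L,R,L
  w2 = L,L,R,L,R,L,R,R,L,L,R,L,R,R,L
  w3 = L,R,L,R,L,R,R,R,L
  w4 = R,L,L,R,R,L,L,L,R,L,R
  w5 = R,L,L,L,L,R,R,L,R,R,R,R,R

w1: Trace: 0 -R-> 3 -L-> 2 -R-> 3 -R-> 2 -L-> 2 -L-> 2 -L-> 2 -R-> 3 -L-> 2  → end 2, accepted
w2: Trace: 0 -L-> 1 -L-> 1 -R-> 1 -L-> 1 -R-> 1 -L-> 1 -R-> 1 -R-> 1 -L-> 1 -L-> 1 -R-> 1 -L-> 1 -R-> 1 -R-> 1 -L-> 1  → end 1, rejected
w3: Trace: 0 -L-> 1 -R-> 1 -L-> 1 -R-> 1 -L-> 1 -R-> 1 -R-> 1 -R-> 1 -L-> 1  → end 1, rejected
w4: Trace: 0 -R-> 3 -L-> 2 -L-> 2 -R-> 3 -R-> 2 -L-> 2 -L-> 2 -L-> 2 -R-> 3 -L-> 2 -R-> 3  → end 3, rejected
w5: Trace: 0 -R-> 3 -L-> 2 -L-> 2 -L-> 2 -L-> 2 -R-> 3 -R-> 2 -L-> 2 -R-> 3 -R-> 2 -R-> 3 -R-> 2 -R-> 3  → end 3, rejected

1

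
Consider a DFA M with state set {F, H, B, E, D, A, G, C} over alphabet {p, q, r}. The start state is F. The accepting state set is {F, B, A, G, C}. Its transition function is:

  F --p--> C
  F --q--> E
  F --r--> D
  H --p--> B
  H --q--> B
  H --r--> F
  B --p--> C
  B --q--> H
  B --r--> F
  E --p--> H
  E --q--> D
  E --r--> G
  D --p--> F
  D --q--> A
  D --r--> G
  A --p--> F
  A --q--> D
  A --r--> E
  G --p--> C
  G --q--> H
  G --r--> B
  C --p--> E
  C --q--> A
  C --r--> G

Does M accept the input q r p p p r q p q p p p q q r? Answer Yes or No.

F → E → G → C → E → H → F → E → H → B → C → E → H → B → H → F
End state F is accepting.

Yes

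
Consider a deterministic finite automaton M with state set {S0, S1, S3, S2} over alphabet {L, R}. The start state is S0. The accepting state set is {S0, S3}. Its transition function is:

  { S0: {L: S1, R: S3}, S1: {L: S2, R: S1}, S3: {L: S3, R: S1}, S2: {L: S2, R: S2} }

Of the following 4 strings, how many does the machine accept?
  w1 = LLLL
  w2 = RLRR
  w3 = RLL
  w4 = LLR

w1:
  start at S0
  read 'L': S0 → S1
  read 'L': S1 → S2
  read 'L': S2 → S2
  read 'L': S2 → S2
  end S2, rejected
w2:
  start at S0
  read 'R': S0 → S3
  read 'L': S3 → S3
  read 'R': S3 → S1
  read 'R': S1 → S1
  end S1, rejected
w3:
  start at S0
  read 'R': S0 → S3
  read 'L': S3 → S3
  read 'L': S3 → S3
  end S3, accepted
w4:
  start at S0
  read 'L': S0 → S1
  read 'L': S1 → S2
  read 'R': S2 → S2
  end S2, rejected

1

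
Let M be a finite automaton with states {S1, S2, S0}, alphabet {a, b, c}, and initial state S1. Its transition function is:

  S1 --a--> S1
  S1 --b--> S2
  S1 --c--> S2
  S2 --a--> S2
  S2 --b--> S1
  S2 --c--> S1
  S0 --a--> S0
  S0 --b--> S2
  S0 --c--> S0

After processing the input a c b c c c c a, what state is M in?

Trace: S1 -a-> S1 -c-> S2 -b-> S1 -c-> S2 -c-> S1 -c-> S2 -c-> S1 -a-> S1

S1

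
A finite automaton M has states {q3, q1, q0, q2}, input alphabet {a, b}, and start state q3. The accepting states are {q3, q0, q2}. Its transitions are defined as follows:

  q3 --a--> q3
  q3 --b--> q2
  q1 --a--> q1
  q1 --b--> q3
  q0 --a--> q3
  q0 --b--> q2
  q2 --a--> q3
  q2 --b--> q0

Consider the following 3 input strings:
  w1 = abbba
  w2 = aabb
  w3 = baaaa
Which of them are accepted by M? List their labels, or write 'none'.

w1, w2, w3

w1: q3 → q3 → q2 → q0 → q2 → q3  → end q3, accepted
w2: q3 → q3 → q3 → q2 → q0  → end q0, accepted
w3: q3 → q2 → q3 → q3 → q3 → q3  → end q3, accepted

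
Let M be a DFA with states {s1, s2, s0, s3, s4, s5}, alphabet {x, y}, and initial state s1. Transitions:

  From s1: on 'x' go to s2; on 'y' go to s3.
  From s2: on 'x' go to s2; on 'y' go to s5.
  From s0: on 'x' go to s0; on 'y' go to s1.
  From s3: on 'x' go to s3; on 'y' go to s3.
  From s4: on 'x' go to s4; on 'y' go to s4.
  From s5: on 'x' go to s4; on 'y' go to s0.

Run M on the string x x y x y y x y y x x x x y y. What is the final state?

s4

Trace: s1 -x-> s2 -x-> s2 -y-> s5 -x-> s4 -y-> s4 -y-> s4 -x-> s4 -y-> s4 -y-> s4 -x-> s4 -x-> s4 -x-> s4 -x-> s4 -y-> s4 -y-> s4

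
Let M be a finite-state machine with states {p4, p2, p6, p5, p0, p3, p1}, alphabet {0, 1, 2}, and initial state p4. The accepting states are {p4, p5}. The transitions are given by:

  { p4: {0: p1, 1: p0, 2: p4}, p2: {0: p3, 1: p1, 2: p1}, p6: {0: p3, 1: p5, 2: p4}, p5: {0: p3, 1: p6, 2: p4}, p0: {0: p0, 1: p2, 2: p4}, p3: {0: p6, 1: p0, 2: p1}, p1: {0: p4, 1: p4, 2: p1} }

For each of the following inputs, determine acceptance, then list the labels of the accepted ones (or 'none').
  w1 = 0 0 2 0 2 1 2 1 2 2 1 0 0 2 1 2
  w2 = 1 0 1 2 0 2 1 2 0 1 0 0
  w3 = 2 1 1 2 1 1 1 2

w1, w2

w1:
  start at p4
  read '0': p4 → p1
  read '0': p1 → p4
  read '2': p4 → p4
  read '0': p4 → p1
  read '2': p1 → p1
  read '1': p1 → p4
  read '2': p4 → p4
  read '1': p4 → p0
  read '2': p0 → p4
  read '2': p4 → p4
  read '1': p4 → p0
  read '0': p0 → p0
  read '0': p0 → p0
  read '2': p0 → p4
  read '1': p4 → p0
  read '2': p0 → p4
  end p4, accepted
w2:
  start at p4
  read '1': p4 → p0
  read '0': p0 → p0
  read '1': p0 → p2
  read '2': p2 → p1
  read '0': p1 → p4
  read '2': p4 → p4
  read '1': p4 → p0
  read '2': p0 → p4
  read '0': p4 → p1
  read '1': p1 → p4
  read '0': p4 → p1
  read '0': p1 → p4
  end p4, accepted
w3:
  start at p4
  read '2': p4 → p4
  read '1': p4 → p0
  read '1': p0 → p2
  read '2': p2 → p1
  read '1': p1 → p4
  read '1': p4 → p0
  read '1': p0 → p2
  read '2': p2 → p1
  end p1, rejected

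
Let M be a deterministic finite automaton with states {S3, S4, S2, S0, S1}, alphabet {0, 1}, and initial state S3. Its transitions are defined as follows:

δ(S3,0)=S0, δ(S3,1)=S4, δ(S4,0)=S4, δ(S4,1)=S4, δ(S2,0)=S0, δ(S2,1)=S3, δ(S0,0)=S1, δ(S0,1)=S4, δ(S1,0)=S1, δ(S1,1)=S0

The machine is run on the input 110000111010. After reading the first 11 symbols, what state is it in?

Trace: S3 -1-> S4 -1-> S4 -0-> S4 -0-> S4 -0-> S4 -0-> S4 -1-> S4 -1-> S4 -1-> S4 -0-> S4 -1-> S4
After 11 symbols: S4.

S4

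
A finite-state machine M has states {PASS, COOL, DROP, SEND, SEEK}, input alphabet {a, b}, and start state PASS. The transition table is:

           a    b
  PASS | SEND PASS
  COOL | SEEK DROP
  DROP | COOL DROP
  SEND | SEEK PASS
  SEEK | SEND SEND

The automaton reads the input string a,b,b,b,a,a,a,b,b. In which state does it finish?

start at PASS
read 'a': PASS → SEND
read 'b': SEND → PASS
read 'b': PASS → PASS
read 'b': PASS → PASS
read 'a': PASS → SEND
read 'a': SEND → SEEK
read 'a': SEEK → SEND
read 'b': SEND → PASS
read 'b': PASS → PASS

PASS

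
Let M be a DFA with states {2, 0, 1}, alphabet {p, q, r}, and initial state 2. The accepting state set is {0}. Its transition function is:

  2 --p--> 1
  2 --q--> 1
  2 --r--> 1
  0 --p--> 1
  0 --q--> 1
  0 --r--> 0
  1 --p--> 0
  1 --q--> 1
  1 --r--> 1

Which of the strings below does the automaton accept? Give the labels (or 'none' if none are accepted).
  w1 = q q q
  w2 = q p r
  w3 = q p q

w2

w1: Trace: 2 -q-> 1 -q-> 1 -q-> 1  → end 1, rejected
w2: Trace: 2 -q-> 1 -p-> 0 -r-> 0  → end 0, accepted
w3: Trace: 2 -q-> 1 -p-> 0 -q-> 1  → end 1, rejected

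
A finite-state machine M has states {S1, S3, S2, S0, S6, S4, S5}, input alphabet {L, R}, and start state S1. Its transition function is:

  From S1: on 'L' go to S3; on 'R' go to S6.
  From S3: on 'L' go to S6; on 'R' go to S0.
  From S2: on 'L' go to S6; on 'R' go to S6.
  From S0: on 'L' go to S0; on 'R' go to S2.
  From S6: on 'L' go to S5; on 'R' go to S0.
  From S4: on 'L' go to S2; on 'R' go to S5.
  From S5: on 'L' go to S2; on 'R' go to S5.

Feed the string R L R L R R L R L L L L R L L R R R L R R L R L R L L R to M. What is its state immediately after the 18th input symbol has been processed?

start at S1
read 'R': S1 → S6
read 'L': S6 → S5
read 'R': S5 → S5
read 'L': S5 → S2
read 'R': S2 → S6
read 'R': S6 → S0
read 'L': S0 → S0
read 'R': S0 → S2
read 'L': S2 → S6
read 'L': S6 → S5
read 'L': S5 → S2
read 'L': S2 → S6
read 'R': S6 → S0
read 'L': S0 → S0
read 'L': S0 → S0
read 'R': S0 → S2
read 'R': S2 → S6
read 'R': S6 → S0
After 18 symbols: S0.

S0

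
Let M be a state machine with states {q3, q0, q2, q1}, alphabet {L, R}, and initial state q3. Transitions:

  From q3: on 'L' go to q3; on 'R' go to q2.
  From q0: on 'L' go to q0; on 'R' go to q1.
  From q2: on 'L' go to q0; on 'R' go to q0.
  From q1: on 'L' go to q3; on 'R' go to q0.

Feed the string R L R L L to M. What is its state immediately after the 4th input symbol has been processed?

start at q3
read 'R': q3 → q2
read 'L': q2 → q0
read 'R': q0 → q1
read 'L': q1 → q3
After 4 symbols: q3.

q3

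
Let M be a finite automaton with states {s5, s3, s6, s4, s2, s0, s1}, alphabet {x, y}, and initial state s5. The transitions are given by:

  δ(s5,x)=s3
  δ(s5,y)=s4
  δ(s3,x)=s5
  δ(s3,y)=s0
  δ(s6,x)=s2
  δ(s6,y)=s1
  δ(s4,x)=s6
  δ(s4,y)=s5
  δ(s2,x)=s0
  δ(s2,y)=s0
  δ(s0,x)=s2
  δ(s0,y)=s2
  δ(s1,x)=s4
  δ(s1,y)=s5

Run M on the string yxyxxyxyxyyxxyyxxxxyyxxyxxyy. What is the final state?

s0

Trace: s5 -y-> s4 -x-> s6 -y-> s1 -x-> s4 -x-> s6 -y-> s1 -x-> s4 -y-> s5 -x-> s3 -y-> s0 -y-> s2 -x-> s0 -x-> s2 -y-> s0 -y-> s2 -x-> s0 -x-> s2 -x-> s0 -x-> s2 -y-> s0 -y-> s2 -x-> s0 -x-> s2 -y-> s0 -x-> s2 -x-> s0 -y-> s2 -y-> s0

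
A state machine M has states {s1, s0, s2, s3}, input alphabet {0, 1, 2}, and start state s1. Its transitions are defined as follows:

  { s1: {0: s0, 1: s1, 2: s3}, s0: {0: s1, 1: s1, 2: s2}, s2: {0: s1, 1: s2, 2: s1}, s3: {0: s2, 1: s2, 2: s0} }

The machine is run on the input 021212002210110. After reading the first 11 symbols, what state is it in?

s1 → s0 → s2 → s2 → s1 → s1 → s3 → s2 → s1 → s3 → s0 → s1
After 11 symbols: s1.

s1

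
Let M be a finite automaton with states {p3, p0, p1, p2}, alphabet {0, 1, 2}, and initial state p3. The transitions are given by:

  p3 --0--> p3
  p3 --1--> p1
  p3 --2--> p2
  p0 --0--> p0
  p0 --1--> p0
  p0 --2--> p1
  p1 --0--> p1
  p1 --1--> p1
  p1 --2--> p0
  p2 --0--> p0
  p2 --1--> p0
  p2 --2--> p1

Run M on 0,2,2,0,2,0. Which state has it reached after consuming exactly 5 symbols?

p0

p3 → p3 → p2 → p1 → p1 → p0
After 5 symbols: p0.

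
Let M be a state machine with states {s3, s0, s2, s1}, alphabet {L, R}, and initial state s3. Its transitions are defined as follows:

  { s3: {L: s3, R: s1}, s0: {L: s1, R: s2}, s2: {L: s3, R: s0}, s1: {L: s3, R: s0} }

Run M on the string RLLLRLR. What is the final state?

s1

Trace: s3 -R-> s1 -L-> s3 -L-> s3 -L-> s3 -R-> s1 -L-> s3 -R-> s1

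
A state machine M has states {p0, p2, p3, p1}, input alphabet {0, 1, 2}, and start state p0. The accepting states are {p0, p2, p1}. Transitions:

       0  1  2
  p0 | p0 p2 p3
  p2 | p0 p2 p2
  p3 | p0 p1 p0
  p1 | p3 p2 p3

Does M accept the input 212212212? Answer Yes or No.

start at p0
read '2': p0 → p3
read '1': p3 → p1
read '2': p1 → p3
read '2': p3 → p0
read '1': p0 → p2
read '2': p2 → p2
read '2': p2 → p2
read '1': p2 → p2
read '2': p2 → p2
End state p2 is accepting.

Yes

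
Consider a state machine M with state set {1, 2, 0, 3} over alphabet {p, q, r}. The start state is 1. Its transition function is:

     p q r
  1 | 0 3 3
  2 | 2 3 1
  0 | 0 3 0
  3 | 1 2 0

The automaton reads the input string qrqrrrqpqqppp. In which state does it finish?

Trace: 1 -q-> 3 -r-> 0 -q-> 3 -r-> 0 -r-> 0 -r-> 0 -q-> 3 -p-> 1 -q-> 3 -q-> 2 -p-> 2 -p-> 2 -p-> 2

2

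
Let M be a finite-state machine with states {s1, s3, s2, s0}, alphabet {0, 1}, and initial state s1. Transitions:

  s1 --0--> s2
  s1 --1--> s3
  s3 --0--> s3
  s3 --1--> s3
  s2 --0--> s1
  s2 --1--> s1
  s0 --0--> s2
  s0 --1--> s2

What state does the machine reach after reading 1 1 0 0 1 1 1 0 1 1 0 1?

s1 → s3 → s3 → s3 → s3 → s3 → s3 → s3 → s3 → s3 → s3 → s3 → s3

s3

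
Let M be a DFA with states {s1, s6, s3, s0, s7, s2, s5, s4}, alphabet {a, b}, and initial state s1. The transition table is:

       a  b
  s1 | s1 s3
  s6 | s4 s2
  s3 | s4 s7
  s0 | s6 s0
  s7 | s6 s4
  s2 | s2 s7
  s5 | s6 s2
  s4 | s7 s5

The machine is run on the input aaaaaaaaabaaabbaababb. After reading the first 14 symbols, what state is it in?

Trace: s1 -a-> s1 -a-> s1 -a-> s1 -a-> s1 -a-> s1 -a-> s1 -a-> s1 -a-> s1 -a-> s1 -b-> s3 -a-> s4 -a-> s7 -a-> s6 -b-> s2
After 14 symbols: s2.

s2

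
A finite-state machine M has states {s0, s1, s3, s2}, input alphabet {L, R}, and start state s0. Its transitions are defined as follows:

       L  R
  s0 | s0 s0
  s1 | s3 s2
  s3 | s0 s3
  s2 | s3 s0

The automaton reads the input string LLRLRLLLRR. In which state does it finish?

s0

s0 → s0 → s0 → s0 → s0 → s0 → s0 → s0 → s0 → s0 → s0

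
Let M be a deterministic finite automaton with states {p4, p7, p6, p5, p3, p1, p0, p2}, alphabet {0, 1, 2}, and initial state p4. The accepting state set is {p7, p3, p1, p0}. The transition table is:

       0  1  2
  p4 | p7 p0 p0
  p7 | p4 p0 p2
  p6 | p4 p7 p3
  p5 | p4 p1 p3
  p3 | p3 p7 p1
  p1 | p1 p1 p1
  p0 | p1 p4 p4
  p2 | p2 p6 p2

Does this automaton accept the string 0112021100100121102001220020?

Yes

start at p4
read '0': p4 → p7
read '1': p7 → p0
read '1': p0 → p4
read '2': p4 → p0
read '0': p0 → p1
read '2': p1 → p1
read '1': p1 → p1
read '1': p1 → p1
read '0': p1 → p1
read '0': p1 → p1
read '1': p1 → p1
read '0': p1 → p1
read '0': p1 → p1
read '1': p1 → p1
read '2': p1 → p1
read '1': p1 → p1
read '1': p1 → p1
read '0': p1 → p1
read '2': p1 → p1
read '0': p1 → p1
read '0': p1 → p1
read '1': p1 → p1
read '2': p1 → p1
read '2': p1 → p1
read '0': p1 → p1
read '0': p1 → p1
read '2': p1 → p1
read '0': p1 → p1
End state p1 is accepting.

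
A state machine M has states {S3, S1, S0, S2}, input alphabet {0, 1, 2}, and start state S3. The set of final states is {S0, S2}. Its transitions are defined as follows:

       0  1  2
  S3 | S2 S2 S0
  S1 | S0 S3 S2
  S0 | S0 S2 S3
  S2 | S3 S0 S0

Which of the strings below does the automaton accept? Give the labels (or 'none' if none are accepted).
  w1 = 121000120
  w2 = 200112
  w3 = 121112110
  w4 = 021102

w1, w3

w1: S3 → S2 → S0 → S2 → S3 → S2 → S3 → S2 → S0 → S0  → end S0, accepted
w2: S3 → S0 → S0 → S0 → S2 → S0 → S3  → end S3, rejected
w3: S3 → S2 → S0 → S2 → S0 → S2 → S0 → S2 → S0 → S0  → end S0, accepted
w4: S3 → S2 → S0 → S2 → S0 → S0 → S3  → end S3, rejected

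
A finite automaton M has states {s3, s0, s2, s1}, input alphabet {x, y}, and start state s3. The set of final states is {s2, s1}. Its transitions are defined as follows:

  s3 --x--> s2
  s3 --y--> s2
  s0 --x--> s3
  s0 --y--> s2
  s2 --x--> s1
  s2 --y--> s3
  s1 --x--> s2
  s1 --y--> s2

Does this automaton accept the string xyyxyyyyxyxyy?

start at s3
read 'x': s3 → s2
read 'y': s2 → s3
read 'y': s3 → s2
read 'x': s2 → s1
read 'y': s1 → s2
read 'y': s2 → s3
read 'y': s3 → s2
read 'y': s2 → s3
read 'x': s3 → s2
read 'y': s2 → s3
read 'x': s3 → s2
read 'y': s2 → s3
read 'y': s3 → s2
End state s2 is accepting.

Yes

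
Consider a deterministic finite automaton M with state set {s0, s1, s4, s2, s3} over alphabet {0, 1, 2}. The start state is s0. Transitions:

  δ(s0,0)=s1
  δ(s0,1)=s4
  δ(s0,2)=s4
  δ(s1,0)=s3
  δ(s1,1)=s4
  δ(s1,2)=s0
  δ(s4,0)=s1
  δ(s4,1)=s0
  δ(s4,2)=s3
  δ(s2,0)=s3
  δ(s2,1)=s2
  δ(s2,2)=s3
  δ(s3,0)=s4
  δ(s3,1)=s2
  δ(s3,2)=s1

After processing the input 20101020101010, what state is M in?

s1

Trace: s0 -2-> s4 -0-> s1 -1-> s4 -0-> s1 -1-> s4 -0-> s1 -2-> s0 -0-> s1 -1-> s4 -0-> s1 -1-> s4 -0-> s1 -1-> s4 -0-> s1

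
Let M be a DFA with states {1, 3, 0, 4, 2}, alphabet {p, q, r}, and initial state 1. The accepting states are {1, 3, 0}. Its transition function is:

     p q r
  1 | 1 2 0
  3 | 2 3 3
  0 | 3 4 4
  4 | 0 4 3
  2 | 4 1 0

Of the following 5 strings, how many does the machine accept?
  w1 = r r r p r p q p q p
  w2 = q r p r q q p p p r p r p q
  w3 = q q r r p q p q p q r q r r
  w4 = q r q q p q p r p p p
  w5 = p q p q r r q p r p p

2

w1: 1 → 0 → 4 → 3 → 2 → 0 → 3 → 3 → 2 → 1 → 1  → end 1, accepted
w2: 1 → 2 → 0 → 3 → 3 → 3 → 3 → 2 → 4 → 0 → 4 → 0 → 4 → 0 → 4  → end 4, rejected
w3: 1 → 2 → 1 → 0 → 4 → 0 → 4 → 0 → 4 → 0 → 4 → 3 → 3 → 3 → 3  → end 3, accepted
w4: 1 → 2 → 0 → 4 → 4 → 0 → 4 → 0 → 4 → 0 → 3 → 2  → end 2, rejected
w5: 1 → 1 → 2 → 4 → 4 → 3 → 3 → 3 → 2 → 0 → 3 → 2  → end 2, rejected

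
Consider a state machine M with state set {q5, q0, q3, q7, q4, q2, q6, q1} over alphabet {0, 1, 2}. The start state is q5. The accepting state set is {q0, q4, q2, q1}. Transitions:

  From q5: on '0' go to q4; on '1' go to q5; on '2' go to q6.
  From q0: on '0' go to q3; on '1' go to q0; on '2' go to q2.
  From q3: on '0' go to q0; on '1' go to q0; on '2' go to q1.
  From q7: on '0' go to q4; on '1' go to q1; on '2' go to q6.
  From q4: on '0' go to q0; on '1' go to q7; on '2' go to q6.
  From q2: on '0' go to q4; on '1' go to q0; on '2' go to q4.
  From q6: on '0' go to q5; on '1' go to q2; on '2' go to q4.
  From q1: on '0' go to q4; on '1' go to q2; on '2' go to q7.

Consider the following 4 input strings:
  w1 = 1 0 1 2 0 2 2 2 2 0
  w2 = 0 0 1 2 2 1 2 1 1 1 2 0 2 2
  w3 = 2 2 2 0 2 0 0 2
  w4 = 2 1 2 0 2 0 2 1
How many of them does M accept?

3

w1:
  start at q5
  read '1': q5 → q5
  read '0': q5 → q4
  read '1': q4 → q7
  read '2': q7 → q6
  read '0': q6 → q5
  read '2': q5 → q6
  read '2': q6 → q4
  read '2': q4 → q6
  read '2': q6 → q4
  read '0': q4 → q0
  end q0, accepted
w2:
  start at q5
  read '0': q5 → q4
  read '0': q4 → q0
  read '1': q0 → q0
  read '2': q0 → q2
  read '2': q2 → q4
  read '1': q4 → q7
  read '2': q7 → q6
  read '1': q6 → q2
  read '1': q2 → q0
  read '1': q0 → q0
  read '2': q0 → q2
  read '0': q2 → q4
  read '2': q4 → q6
  read '2': q6 → q4
  end q4, accepted
w3:
  start at q5
  read '2': q5 → q6
  read '2': q6 → q4
  read '2': q4 → q6
  read '0': q6 → q5
  read '2': q5 → q6
  read '0': q6 → q5
  read '0': q5 → q4
  read '2': q4 → q6
  end q6, rejected
w4:
  start at q5
  read '2': q5 → q6
  read '1': q6 → q2
  read '2': q2 → q4
  read '0': q4 → q0
  read '2': q0 → q2
  read '0': q2 → q4
  read '2': q4 → q6
  read '1': q6 → q2
  end q2, accepted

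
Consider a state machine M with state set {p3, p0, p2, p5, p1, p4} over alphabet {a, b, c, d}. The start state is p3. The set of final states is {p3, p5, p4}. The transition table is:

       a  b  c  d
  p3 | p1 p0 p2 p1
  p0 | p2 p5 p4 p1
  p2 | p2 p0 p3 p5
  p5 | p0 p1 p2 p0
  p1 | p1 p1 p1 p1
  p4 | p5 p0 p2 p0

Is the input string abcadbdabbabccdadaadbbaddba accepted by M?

No

p3 → p1 → p1 → p1 → p1 → p1 → p1 → p1 → p1 → p1 → p1 → p1 → p1 → p1 → p1 → p1 → p1 → p1 → p1 → p1 → p1 → p1 → p1 → p1 → p1 → p1 → p1 → p1
End state p1 is not accepting.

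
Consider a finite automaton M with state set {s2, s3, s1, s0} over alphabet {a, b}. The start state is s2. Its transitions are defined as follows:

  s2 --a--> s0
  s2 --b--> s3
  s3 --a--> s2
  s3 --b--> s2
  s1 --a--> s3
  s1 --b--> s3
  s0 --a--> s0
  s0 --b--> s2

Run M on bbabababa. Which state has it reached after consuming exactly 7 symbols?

s0

s2 → s3 → s2 → s0 → s2 → s0 → s2 → s0
After 7 symbols: s0.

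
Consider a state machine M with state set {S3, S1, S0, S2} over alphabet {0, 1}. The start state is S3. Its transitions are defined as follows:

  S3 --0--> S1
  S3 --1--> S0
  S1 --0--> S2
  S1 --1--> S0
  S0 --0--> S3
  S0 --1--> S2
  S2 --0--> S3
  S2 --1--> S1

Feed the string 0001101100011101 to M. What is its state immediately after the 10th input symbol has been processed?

start at S3
read '0': S3 → S1
read '0': S1 → S2
read '0': S2 → S3
read '1': S3 → S0
read '1': S0 → S2
read '0': S2 → S3
read '1': S3 → S0
read '1': S0 → S2
read '0': S2 → S3
read '0': S3 → S1
After 10 symbols: S1.

S1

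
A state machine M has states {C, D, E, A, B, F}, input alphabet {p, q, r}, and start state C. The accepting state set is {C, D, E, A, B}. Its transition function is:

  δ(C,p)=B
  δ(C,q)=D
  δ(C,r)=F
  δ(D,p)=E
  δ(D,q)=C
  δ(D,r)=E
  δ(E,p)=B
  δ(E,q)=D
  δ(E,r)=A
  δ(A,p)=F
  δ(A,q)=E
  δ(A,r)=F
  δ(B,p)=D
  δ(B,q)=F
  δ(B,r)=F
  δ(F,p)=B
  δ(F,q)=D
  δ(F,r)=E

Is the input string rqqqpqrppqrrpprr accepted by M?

Yes

Trace: C -r-> F -q-> D -q-> C -q-> D -p-> E -q-> D -r-> E -p-> B -p-> D -q-> C -r-> F -r-> E -p-> B -p-> D -r-> E -r-> A
End state A is accepting.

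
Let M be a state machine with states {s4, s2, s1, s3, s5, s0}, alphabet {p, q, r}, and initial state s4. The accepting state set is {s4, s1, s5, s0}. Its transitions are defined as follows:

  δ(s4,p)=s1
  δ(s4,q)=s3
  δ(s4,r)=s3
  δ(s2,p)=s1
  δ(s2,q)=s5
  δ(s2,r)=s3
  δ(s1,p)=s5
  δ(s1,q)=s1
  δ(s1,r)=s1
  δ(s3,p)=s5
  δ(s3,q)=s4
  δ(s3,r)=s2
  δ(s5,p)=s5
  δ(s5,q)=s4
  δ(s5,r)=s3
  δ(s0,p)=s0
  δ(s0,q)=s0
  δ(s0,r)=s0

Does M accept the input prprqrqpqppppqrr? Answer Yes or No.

No

start at s4
read 'p': s4 → s1
read 'r': s1 → s1
read 'p': s1 → s5
read 'r': s5 → s3
read 'q': s3 → s4
read 'r': s4 → s3
read 'q': s3 → s4
read 'p': s4 → s1
read 'q': s1 → s1
read 'p': s1 → s5
read 'p': s5 → s5
read 'p': s5 → s5
read 'p': s5 → s5
read 'q': s5 → s4
read 'r': s4 → s3
read 'r': s3 → s2
End state s2 is not accepting.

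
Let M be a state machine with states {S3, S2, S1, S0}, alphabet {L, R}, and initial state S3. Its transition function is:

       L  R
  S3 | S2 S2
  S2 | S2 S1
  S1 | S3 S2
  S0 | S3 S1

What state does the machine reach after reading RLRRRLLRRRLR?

Trace: S3 -R-> S2 -L-> S2 -R-> S1 -R-> S2 -R-> S1 -L-> S3 -L-> S2 -R-> S1 -R-> S2 -R-> S1 -L-> S3 -R-> S2

S2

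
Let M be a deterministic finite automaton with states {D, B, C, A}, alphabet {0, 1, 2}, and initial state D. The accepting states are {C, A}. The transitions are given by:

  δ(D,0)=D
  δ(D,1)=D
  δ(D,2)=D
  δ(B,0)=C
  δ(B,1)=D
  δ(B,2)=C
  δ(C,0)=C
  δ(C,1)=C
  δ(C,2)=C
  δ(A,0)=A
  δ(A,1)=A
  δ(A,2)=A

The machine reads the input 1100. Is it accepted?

Trace: D -1-> D -1-> D -0-> D -0-> D
End state D is not accepting.

No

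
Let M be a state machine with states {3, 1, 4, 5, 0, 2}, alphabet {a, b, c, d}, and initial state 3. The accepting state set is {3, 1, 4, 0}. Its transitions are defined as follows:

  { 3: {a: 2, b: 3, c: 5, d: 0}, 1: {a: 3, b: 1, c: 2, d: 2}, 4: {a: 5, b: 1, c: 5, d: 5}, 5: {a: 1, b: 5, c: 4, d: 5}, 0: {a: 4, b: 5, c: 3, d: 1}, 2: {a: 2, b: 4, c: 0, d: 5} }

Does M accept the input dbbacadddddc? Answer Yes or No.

Yes

Trace: 3 -d-> 0 -b-> 5 -b-> 5 -a-> 1 -c-> 2 -a-> 2 -d-> 5 -d-> 5 -d-> 5 -d-> 5 -d-> 5 -c-> 4
End state 4 is accepting.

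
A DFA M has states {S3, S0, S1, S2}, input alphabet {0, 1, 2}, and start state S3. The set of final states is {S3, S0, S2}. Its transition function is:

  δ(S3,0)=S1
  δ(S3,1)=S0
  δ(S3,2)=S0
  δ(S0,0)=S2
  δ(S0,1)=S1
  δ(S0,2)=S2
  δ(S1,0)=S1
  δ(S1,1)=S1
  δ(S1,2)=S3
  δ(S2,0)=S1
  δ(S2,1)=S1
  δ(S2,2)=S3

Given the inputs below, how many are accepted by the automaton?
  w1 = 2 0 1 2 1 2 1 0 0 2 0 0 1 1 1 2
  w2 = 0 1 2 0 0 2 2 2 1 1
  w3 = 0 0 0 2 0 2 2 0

w1:
  start at S3
  read '2': S3 → S0
  read '0': S0 → S2
  read '1': S2 → S1
  read '2': S1 → S3
  read '1': S3 → S0
  read '2': S0 → S2
  read '1': S2 → S1
  read '0': S1 → S1
  read '0': S1 → S1
  read '2': S1 → S3
  read '0': S3 → S1
  read '0': S1 → S1
  read '1': S1 → S1
  read '1': S1 → S1
  read '1': S1 → S1
  read '2': S1 → S3
  end S3, accepted
w2:
  start at S3
  read '0': S3 → S1
  read '1': S1 → S1
  read '2': S1 → S3
  read '0': S3 → S1
  read '0': S1 → S1
  read '2': S1 → S3
  read '2': S3 → S0
  read '2': S0 → S2
  read '1': S2 → S1
  read '1': S1 → S1
  end S1, rejected
w3:
  start at S3
  read '0': S3 → S1
  read '0': S1 → S1
  read '0': S1 → S1
  read '2': S1 → S3
  read '0': S3 → S1
  read '2': S1 → S3
  read '2': S3 → S0
  read '0': S0 → S2
  end S2, accepted

2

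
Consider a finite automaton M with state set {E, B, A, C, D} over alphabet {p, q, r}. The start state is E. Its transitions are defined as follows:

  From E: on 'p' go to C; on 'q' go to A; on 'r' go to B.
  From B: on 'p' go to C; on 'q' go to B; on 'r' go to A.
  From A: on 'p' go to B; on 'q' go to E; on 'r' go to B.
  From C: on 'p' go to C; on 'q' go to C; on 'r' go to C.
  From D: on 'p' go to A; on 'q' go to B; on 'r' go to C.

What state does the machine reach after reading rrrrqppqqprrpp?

Trace: E -r-> B -r-> A -r-> B -r-> A -q-> E -p-> C -p-> C -q-> C -q-> C -p-> C -r-> C -r-> C -p-> C -p-> C

C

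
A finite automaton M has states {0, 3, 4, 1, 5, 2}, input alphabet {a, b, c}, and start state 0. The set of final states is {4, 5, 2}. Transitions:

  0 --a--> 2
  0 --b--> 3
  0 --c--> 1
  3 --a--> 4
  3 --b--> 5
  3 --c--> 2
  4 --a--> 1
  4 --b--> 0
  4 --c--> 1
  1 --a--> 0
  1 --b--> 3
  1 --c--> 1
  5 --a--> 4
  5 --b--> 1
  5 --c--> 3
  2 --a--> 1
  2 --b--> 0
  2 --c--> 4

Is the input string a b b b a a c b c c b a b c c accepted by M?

No

0 → 2 → 0 → 3 → 5 → 4 → 1 → 1 → 3 → 2 → 4 → 0 → 2 → 0 → 1 → 1
End state 1 is not accepting.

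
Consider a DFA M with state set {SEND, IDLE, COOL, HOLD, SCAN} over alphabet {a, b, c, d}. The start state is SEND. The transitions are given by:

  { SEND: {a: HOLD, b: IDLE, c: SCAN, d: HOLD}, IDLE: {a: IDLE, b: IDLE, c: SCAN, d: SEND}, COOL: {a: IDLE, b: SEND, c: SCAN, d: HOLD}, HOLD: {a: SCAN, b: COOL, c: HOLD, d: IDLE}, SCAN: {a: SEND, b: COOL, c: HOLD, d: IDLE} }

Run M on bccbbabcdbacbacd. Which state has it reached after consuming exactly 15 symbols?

SCAN

Trace: SEND -b-> IDLE -c-> SCAN -c-> HOLD -b-> COOL -b-> SEND -a-> HOLD -b-> COOL -c-> SCAN -d-> IDLE -b-> IDLE -a-> IDLE -c-> SCAN -b-> COOL -a-> IDLE -c-> SCAN
After 15 symbols: SCAN.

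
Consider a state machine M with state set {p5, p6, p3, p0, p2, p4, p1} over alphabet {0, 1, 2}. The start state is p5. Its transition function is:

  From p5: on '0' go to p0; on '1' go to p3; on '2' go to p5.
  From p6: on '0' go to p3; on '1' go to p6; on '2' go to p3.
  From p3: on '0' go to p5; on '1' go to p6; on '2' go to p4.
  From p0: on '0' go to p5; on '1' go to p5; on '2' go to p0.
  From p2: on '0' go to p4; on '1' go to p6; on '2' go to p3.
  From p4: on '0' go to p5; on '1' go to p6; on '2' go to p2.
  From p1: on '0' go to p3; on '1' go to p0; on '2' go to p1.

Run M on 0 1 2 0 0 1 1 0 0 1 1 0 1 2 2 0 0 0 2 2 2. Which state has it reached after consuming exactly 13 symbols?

p6

start at p5
read '0': p5 → p0
read '1': p0 → p5
read '2': p5 → p5
read '0': p5 → p0
read '0': p0 → p5
read '1': p5 → p3
read '1': p3 → p6
read '0': p6 → p3
read '0': p3 → p5
read '1': p5 → p3
read '1': p3 → p6
read '0': p6 → p3
read '1': p3 → p6
After 13 symbols: p6.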